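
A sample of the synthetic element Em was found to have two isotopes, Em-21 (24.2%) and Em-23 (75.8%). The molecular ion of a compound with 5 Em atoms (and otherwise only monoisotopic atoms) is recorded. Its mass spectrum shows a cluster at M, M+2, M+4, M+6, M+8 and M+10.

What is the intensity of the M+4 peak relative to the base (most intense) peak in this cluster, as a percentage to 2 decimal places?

Term probabilities: M 0.0008, M+2 0.0130, M+4 0.0814, M+6 0.2551, M+8 0.3994, M+10 0.2502. Base peak = M+8.
P(M+8) = C(5,4) × 0.242^1 × 0.758^4 = 5 × 0.2420 × 0.33012379 = 0.399450 (base)
P(M+4) = C(5,2) × 0.242^3 × 0.758^2 = 10 × 0.01417249 × 0.574564 = 0.081430
Relative intensity = 0.081430 / 0.399450 × 100 = 20.39

20.39%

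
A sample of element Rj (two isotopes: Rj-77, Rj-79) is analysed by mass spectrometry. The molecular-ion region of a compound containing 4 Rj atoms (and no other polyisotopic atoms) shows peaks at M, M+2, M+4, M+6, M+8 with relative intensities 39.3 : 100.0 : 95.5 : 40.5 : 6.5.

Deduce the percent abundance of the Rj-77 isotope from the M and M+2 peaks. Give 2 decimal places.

61.12%

Write p for the Rj-77 fraction. I(M+2)/I(M) = [C(4,1)·p^3·(1−p)] / p^4 = 4·(1−p)/p = 100.0/39.3 = 2.5445
(1−p)/p = 2.5445/4 = 0.6361  ⇒  p = 1/(1 + 0.6361) = 0.6112
Rj-77: 61.12%, Rj-79: 38.88%.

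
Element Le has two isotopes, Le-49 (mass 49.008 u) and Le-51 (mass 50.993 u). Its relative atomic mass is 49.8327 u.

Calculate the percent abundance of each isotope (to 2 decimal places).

Le-49: 58.45%, Le-51: 41.55%

Writing the weighted mean with unknown fraction x of Le-49:
49.008·x + 50.993·(1 − x) = 49.8327
(49.008 − 50.993)·x = 49.8327 − 50.993
x = -1.1603 / -1.985 = 0.58453 → 58.45% Le-49, 41.55% Le-51.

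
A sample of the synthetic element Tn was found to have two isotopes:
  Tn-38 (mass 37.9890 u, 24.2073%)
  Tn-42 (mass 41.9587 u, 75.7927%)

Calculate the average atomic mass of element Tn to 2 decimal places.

Weight each isotope mass by its fractional abundance: 0.242073 × 37.9890 + 0.757927 × 41.9587
= 9.19611 + 31.80163 = 40.99774 u

41.00 u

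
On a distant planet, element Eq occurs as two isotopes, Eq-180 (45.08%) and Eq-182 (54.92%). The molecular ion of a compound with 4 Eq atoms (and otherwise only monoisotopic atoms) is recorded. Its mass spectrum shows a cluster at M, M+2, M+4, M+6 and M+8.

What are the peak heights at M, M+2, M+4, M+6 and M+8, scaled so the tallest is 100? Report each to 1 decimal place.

Expanding (0.4508 + 0.5492)^4:
P(M) = 0.4508^4 = 0.041299
P(M+2) = 4 × 0.4508^3 × 0.5492^1 = 0.201253
P(M+4) = 6 × 0.4508^2 × 0.5492^2 = 0.367773
P(M+6) = 4 × 0.4508^1 × 0.5492^3 = 0.298700
P(M+8) = 0.5492^4 = 0.090975
The M+4 peak is largest (0.367773); scaling to 100 gives 11.2 : 54.7 : 100.0 : 81.2 : 24.7.

11.2 : 54.7 : 100.0 : 81.2 : 24.7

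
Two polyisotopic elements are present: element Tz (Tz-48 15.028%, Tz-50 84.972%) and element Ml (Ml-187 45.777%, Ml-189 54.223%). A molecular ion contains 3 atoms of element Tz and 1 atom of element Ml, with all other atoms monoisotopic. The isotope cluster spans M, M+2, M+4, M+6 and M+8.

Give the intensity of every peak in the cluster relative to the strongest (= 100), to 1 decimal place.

Element Tz pattern (n=3): 0.00339394 : 0.05757043 : 0.32551734 : 0.6135183
Element Ml pattern (n=1): 0.45777 : 0.54223
Convolve the two distributions (both contribute in 2-u steps):
  M: 0.00339394×0.45777 = 0.001554
  M+2: 0.00339394×0.54223 + 0.05757043×0.45777 = 0.028194
  M+4: 0.05757043×0.54223 + 0.32551734×0.45777 = 0.180228
  M+6: 0.32551734×0.54223 + 0.6135183×0.45777 = 0.457356
  M+8: 0.6135183×0.54223 = 0.332668
Scale to base peak (0.457356) = 100: 0.3 : 6.2 : 39.4 : 100.0 : 72.7

0.3 : 6.2 : 39.4 : 100.0 : 72.7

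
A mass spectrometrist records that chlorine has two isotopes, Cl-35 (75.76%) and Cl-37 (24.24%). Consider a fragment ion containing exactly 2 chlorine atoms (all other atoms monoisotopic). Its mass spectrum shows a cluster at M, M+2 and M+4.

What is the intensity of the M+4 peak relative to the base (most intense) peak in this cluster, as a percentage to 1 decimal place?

10.2%

(0.7576 + 0.2424)^2 gives M 0.5740, M+2 0.3673, M+4 0.0588; the largest is M.
P(M) = C(2,0) × 0.7576^2 × 0.2424^0 = 1 × 0.57395776 × 1.0000 = 0.573958 (base)
P(M+4) = C(2,2) × 0.7576^0 × 0.2424^2 = 1 × 1.0000 × 0.05875776 = 0.058758
Relative intensity = 0.058758 / 0.573958 × 100 = 10.2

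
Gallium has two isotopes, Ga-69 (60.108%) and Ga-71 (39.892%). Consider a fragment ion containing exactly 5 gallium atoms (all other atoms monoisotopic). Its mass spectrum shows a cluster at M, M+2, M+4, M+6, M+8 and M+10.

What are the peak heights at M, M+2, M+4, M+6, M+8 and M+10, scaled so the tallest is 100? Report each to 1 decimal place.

22.7 : 75.3 : 100.0 : 66.4 : 22.0 : 2.9

Each Ga atom is independently Ga-69 (p = 0.60108) or Ga-71 (q = 0.39892); the cluster is the binomial expansion (p + q)^5.
P(M) = 0.60108^5 = 0.078462
P(M+2) = 5 × 0.60108^4 × 0.39892^1 = 0.260366
P(M+4) = 10 × 0.60108^3 × 0.39892^2 = 0.345596
P(M+6) = 10 × 0.60108^2 × 0.39892^3 = 0.229362
P(M+8) = 5 × 0.60108^1 × 0.39892^4 = 0.076111
P(M+10) = 0.39892^5 = 0.010103
The M+4 peak is largest (0.345596); scaling to 100 gives 22.7 : 75.3 : 100.0 : 66.4 : 22.0 : 2.9.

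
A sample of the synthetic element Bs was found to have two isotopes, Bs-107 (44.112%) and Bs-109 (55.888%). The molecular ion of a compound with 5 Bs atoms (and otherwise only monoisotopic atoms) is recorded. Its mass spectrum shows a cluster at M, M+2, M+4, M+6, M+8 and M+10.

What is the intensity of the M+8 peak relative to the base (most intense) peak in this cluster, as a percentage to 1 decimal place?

63.3%

(0.44112 + 0.55888)^5 gives M 0.0167, M+2 0.1058, M+4 0.2681, M+6 0.3397, M+8 0.2152, M+10 0.0545; the largest is M+6.
P(M+6) = C(5,3) × 0.44112^2 × 0.55888^3 = 10 × 0.19458685 × 0.17456441 = 0.339679 (base)
P(M+8) = C(5,4) × 0.44112^1 × 0.55888^4 = 5 × 0.44112 × 0.09756056 = 0.215180
Relative intensity = 0.215180 / 0.339679 × 100 = 63.3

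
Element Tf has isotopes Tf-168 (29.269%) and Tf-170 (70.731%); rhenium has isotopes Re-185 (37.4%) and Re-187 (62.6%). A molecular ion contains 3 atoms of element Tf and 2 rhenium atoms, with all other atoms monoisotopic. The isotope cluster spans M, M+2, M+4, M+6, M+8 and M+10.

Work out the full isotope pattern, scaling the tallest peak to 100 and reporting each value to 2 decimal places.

Element Tf pattern (n=3): 0.025074 : 0.1817803 : 0.43928739 : 0.35385831
Rhenium pattern (n=2): 0.139876 : 0.468248 : 0.391876
Convolve the two distributions (both contribute in 2-u steps):
  M: 0.025074×0.139876 = 0.003507
  M+2: 0.025074×0.468248 + 0.1817803×0.139876 = 0.037168
  M+4: 0.025074×0.391876 + 0.1817803×0.468248 + 0.43928739×0.139876 = 0.156390
  M+6: 0.1817803×0.391876 + 0.43928739×0.468248 + 0.35385831×0.139876 = 0.326427
  M+8: 0.43928739×0.391876 + 0.35385831×0.468248 = 0.337840
  M+10: 0.35385831×0.391876 = 0.138669
Scale to base peak (0.337840) = 100: 1.04 : 11.00 : 46.29 : 96.62 : 100.00 : 41.05

1.04 : 11.00 : 46.29 : 96.62 : 100.00 : 41.05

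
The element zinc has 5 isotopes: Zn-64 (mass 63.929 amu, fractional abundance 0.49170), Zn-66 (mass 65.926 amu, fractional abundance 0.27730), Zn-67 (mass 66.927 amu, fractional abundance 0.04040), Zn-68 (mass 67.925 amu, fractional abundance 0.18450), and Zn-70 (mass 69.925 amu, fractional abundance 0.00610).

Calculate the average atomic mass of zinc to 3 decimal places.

65.378 amu

Weight each isotope mass by its fractional abundance: 0.49170 × 63.929 + 0.27730 × 65.926 + 0.04040 × 66.927 + 0.18450 × 67.925 + 0.00610 × 69.925
= 31.4339 + 18.2813 + 2.7039 + 12.5322 + 0.4265 = 65.3778 amu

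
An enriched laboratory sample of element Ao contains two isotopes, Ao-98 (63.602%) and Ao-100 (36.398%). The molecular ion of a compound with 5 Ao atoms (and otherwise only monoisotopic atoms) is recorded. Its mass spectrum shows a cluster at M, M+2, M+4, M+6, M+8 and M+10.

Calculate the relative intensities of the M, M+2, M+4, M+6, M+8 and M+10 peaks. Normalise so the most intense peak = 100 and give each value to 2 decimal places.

30.53 : 87.37 : 100.00 : 57.23 : 16.38 : 1.87

The 5 Ao atoms are independent, so intensities follow the terms of (0.63602 + 0.36398)^5.
P(M) = 0.63602^5 = 0.104077
P(M+2) = 5 × 0.63602^4 × 0.36398^1 = 0.297804
P(M+4) = 10 × 0.63602^3 × 0.36398^2 = 0.340853
P(M+6) = 10 × 0.63602^2 × 0.36398^3 = 0.195063
P(M+8) = 5 × 0.63602^1 × 0.36398^4 = 0.055815
P(M+10) = 0.36398^5 = 0.006388
The M+4 peak is largest (0.340853); scaling to 100 gives 30.53 : 87.37 : 100.00 : 57.23 : 16.38 : 1.87.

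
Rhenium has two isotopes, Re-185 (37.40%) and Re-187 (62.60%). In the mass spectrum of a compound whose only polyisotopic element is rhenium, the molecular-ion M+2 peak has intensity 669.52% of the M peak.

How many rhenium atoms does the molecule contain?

With n Re atoms, P(M+2)/P(M) = C(n,1)·p^(n−1)q / p^n = n·q/p = n · 0.6260/0.3740.
n = 6.6952 × 0.3740/0.6260 = 4.00 ≈ 4

4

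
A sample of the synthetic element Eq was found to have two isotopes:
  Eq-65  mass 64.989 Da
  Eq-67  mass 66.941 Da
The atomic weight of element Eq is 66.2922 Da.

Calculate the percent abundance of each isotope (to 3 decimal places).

Eq-65: 33.238%, Eq-67: 66.762%

With x = fraction of Eq-65 (so Eq-67 is 1 − x):
64.989·x + 66.941·(1 − x) = 66.2922
(64.989 − 66.941)·x = 66.2922 − 66.941
x = -0.6488 / -1.952 = 0.33238 → 33.238% Eq-65, 66.762% Eq-67.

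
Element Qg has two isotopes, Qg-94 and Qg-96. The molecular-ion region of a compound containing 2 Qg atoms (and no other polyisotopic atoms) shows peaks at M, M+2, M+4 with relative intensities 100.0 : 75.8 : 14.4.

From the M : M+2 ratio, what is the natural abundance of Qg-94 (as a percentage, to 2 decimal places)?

If p is the fraction of Qg that is Qg-94, then I(M+2)/I(M) = [C(2,1)·p^1·(1−p)] / p^2 = 2·(1−p)/p = 75.8/100.0 = 0.7580
(1−p)/p = 0.7580/2 = 0.3790  ⇒  p = 1/(1 + 0.3790) = 0.7252
Qg-94: 72.52%, Qg-96: 27.48%.

72.52%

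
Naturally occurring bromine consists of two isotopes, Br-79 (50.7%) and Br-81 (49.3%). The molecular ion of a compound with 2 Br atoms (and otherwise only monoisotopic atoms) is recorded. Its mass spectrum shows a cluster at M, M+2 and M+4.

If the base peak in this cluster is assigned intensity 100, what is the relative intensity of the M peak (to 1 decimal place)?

Term probabilities: M 0.2570, M+2 0.4999, M+4 0.2430. Base peak = M+2.
P(M+2) = C(2,1) × 0.507^1 × 0.493^1 = 2 × 0.5070 × 0.4930 = 0.499902 (base)
P(M) = C(2,0) × 0.507^2 × 0.493^0 = 1 × 0.257049 × 1.0000 = 0.257049
Relative intensity = 0.257049 / 0.499902 × 100 = 51.4

51.4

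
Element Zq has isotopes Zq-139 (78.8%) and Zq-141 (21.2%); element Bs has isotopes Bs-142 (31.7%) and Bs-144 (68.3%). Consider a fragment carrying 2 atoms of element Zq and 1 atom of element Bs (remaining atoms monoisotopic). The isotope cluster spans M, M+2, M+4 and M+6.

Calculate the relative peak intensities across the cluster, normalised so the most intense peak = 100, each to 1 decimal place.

Element Zq pattern (n=2): 0.620944 : 0.334112 : 0.044944
Element Bs pattern (n=1): 0.3170 : 0.6830
Convolve the two distributions (both contribute in 2-u steps):
  M: 0.620944×0.3170 = 0.196839
  M+2: 0.620944×0.6830 + 0.334112×0.3170 = 0.530018
  M+4: 0.334112×0.6830 + 0.044944×0.3170 = 0.242446
  M+6: 0.044944×0.6830 = 0.030697
Scale to base peak (0.530018) = 100: 37.1 : 100.0 : 45.7 : 5.8

37.1 : 100.0 : 45.7 : 5.8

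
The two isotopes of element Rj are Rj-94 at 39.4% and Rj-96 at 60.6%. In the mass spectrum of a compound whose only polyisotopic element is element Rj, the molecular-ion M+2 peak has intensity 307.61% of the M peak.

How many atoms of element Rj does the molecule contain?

2

With n Rj atoms, P(M+2)/P(M) = C(n,1)·p^(n−1)q / p^n = n·q/p = n · 0.606/0.394.
n = 3.0761 × 0.394/0.606 = 2.00 ≈ 2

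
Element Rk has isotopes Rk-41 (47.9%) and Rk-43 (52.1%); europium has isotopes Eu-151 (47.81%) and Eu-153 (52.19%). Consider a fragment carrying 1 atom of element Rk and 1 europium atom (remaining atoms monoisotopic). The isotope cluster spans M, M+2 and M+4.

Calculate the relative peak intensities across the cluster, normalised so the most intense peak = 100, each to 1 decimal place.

45.9 : 100.0 : 54.5

Element Rk pattern (n=1): 0.4790 : 0.5210
Europium pattern (n=1): 0.4781 : 0.5219
Convolve the two distributions (both contribute in 2-u steps):
  M: 0.4790×0.4781 = 0.229010
  M+2: 0.4790×0.5219 + 0.5210×0.4781 = 0.499080
  M+4: 0.5210×0.5219 = 0.271910
Scale to base peak (0.499080) = 100: 45.9 : 100.0 : 54.5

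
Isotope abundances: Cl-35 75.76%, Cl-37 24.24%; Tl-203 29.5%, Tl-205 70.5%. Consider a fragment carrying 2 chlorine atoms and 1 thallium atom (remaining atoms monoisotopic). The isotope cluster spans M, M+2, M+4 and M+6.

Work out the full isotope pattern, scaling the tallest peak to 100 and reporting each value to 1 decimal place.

Chlorine pattern (n=2): 0.57395776 : 0.36728448 : 0.05875776
Thallium pattern (n=1): 0.2950 : 0.7050
Convolve the two distributions (both contribute in 2-u steps):
  M: 0.57395776×0.2950 = 0.169318
  M+2: 0.57395776×0.7050 + 0.36728448×0.2950 = 0.512989
  M+4: 0.36728448×0.7050 + 0.05875776×0.2950 = 0.276269
  M+6: 0.05875776×0.7050 = 0.041424
Scale to base peak (0.512989) = 100: 33.0 : 100.0 : 53.9 : 8.1

33.0 : 100.0 : 53.9 : 8.1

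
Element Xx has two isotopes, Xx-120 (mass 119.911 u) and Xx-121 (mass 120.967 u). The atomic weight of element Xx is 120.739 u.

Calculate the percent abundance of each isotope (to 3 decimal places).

Xx-120: 21.591%, Xx-121: 78.409%

Let x be the fractional abundance of Xx-120; then Xx-121 has abundance 1 − x.
119.911·x + 120.967·(1 − x) = 120.739
(119.911 − 120.967)·x = 120.739 − 120.967
x = -0.228 / -1.056 = 0.21591 → 21.591% Xx-120, 78.409% Xx-121.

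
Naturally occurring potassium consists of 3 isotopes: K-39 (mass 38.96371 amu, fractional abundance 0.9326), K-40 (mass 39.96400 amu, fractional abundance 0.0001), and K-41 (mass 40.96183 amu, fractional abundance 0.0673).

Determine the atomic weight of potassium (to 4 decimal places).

The abundance-weighted mean is 0.9326 × 38.96371 + 0.0001 × 39.96400 + 0.0673 × 40.96183
= 36.337556 + 0.003996 + 2.756731 = 39.098283 amu

39.0983 amu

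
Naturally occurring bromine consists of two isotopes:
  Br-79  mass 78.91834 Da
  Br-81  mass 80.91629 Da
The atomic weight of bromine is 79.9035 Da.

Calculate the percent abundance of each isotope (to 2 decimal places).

Br-79: 50.69%, Br-81: 49.31%

Writing the weighted mean with unknown fraction x of Br-79:
78.91834·x + 80.91629·(1 − x) = 79.9035
(78.91834 − 80.91629)·x = 79.9035 − 80.91629
x = -1.01279 / -1.99795 = 0.50691 → 50.69% Br-79, 49.31% Br-81.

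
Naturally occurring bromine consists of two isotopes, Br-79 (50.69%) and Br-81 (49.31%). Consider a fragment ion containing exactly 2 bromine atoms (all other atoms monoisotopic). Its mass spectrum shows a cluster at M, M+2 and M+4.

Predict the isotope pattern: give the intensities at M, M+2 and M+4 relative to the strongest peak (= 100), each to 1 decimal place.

51.4 : 100.0 : 48.6

The 2 Br atoms are independent, so intensities follow the terms of (0.5069 + 0.4931)^2.
P(M) = 0.5069^2 = 0.256948
P(M+2) = 2 × 0.5069^1 × 0.4931^1 = 0.499905
P(M+4) = 0.4931^2 = 0.243148
The M+2 peak is largest (0.499905); scaling to 100 gives 51.4 : 100.0 : 48.6.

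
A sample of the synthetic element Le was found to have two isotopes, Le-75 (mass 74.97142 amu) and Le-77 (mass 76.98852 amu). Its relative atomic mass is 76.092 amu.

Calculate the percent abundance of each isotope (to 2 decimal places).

Le-75: 44.45%, Le-77: 55.55%

With x = fraction of Le-75 (so Le-77 is 1 − x):
74.97142·x + 76.98852·(1 − x) = 76.092
(74.97142 − 76.98852)·x = 76.092 − 76.98852
x = -0.89652 / -2.01710 = 0.44446 → 44.45% Le-75, 55.55% Le-77.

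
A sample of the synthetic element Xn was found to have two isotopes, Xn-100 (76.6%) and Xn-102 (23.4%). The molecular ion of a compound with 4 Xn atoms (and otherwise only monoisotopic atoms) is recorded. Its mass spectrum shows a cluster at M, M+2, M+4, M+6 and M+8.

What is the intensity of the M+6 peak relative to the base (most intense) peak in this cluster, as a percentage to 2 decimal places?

Binomial terms of (0.766 + 0.234)^4: M 0.3443, M+2 0.4207, M+4 0.1928, M+6 0.0393, M+8 0.0030 → M+2 is the base peak.
P(M+2) = C(4,1) × 0.766^3 × 0.234^1 = 4 × 0.4494551 × 0.2340 = 0.420690 (base)
P(M+6) = C(4,3) × 0.766^1 × 0.234^3 = 4 × 0.7660 × 0.0128129 = 0.039259
Relative intensity = 0.039259 / 0.420690 × 100 = 9.33

9.33%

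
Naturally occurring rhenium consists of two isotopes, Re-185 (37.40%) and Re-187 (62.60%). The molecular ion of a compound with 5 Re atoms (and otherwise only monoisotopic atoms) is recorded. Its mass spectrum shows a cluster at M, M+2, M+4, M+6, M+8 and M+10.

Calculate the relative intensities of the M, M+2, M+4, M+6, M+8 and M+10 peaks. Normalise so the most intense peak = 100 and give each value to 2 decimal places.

2.13 : 17.85 : 59.74 : 100.00 : 83.69 : 28.02

Each Re atom is independently Re-185 (p = 0.3740) or Re-187 (q = 0.6260); the cluster is the binomial expansion (p + q)^5.
P(M) = 0.3740^5 = 0.007317
P(M+2) = 5 × 0.3740^4 × 0.6260^1 = 0.061239
P(M+4) = 10 × 0.3740^3 × 0.6260^2 = 0.205005
P(M+6) = 10 × 0.3740^2 × 0.6260^3 = 0.343136
P(M+8) = 5 × 0.3740^1 × 0.6260^4 = 0.287170
P(M+10) = 0.6260^5 = 0.096133
The M+6 peak is largest (0.343136); scaling to 100 gives 2.13 : 17.85 : 59.74 : 100.00 : 83.69 : 28.02.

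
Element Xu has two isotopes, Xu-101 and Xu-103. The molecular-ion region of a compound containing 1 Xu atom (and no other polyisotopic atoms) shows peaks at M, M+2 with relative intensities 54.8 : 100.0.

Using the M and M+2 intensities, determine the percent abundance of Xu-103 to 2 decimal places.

64.60%

Write p for the Xu-101 fraction. I(M+2)/I(M) = [C(1,1)·p^0·(1−p)] / p^1 = 1·(1−p)/p = 100.0/54.8 = 1.8248
(1−p)/p = 1.8248/1 = 1.8248  ⇒  p = 1/(1 + 1.8248) = 0.3540
Xu-101: 35.40%, Xu-103: 64.60%.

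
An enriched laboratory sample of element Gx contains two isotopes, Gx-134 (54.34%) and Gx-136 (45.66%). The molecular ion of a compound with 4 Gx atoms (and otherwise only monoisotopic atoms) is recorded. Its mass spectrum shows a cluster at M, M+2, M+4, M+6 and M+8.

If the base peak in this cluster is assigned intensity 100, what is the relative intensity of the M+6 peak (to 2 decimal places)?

56.02

(0.5434 + 0.4566)^4 gives M 0.0872, M+2 0.2931, M+4 0.3694, M+6 0.2069, M+8 0.0435; the largest is M+4.
P(M+4) = C(4,2) × 0.5434^2 × 0.4566^2 = 6 × 0.29528356 × 0.20848356 = 0.369371 (base)
P(M+6) = C(4,3) × 0.5434^1 × 0.4566^3 = 4 × 0.5434 × 0.09519359 = 0.206913
Relative intensity = 0.206913 / 0.369371 × 100 = 56.02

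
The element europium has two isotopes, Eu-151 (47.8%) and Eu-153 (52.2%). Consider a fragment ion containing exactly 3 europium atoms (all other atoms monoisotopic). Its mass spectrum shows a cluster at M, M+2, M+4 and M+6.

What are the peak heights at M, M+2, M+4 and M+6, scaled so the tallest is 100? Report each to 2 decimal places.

Each Eu atom is independently Eu-151 (p = 0.478) or Eu-153 (q = 0.522); the cluster is the binomial expansion (p + q)^3.
P(M) = 0.478^3 = 0.109215
P(M+2) = 3 × 0.478^2 × 0.522^1 = 0.357806
P(M+4) = 3 × 0.478^1 × 0.522^2 = 0.390742
P(M+6) = 0.522^3 = 0.142237
The M+4 peak is largest (0.390742); scaling to 100 gives 27.95 : 91.57 : 100.00 : 36.40.

27.95 : 91.57 : 100.00 : 36.40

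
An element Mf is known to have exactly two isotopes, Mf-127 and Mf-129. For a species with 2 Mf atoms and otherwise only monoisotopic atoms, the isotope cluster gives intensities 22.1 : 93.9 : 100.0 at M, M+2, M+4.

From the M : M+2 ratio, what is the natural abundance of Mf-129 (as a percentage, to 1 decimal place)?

If p is the fraction of Mf that is Mf-127, then I(M+2)/I(M) = [C(2,1)·p^1·(1−p)] / p^2 = 2·(1−p)/p = 93.9/22.1 = 4.2489
(1−p)/p = 4.2489/2 = 2.1244  ⇒  p = 1/(1 + 2.1244) = 0.3201
Mf-127: 32.0%, Mf-129: 68.0%.

68.0%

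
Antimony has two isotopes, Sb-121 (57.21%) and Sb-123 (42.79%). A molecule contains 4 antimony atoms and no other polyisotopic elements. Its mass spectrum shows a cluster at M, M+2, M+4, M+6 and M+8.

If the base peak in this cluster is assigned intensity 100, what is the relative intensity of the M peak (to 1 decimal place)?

Term probabilities: M 0.1071, M+2 0.3205, M+4 0.3596, M+6 0.1793, M+8 0.0335. Base peak = M+4.
P(M+4) = C(4,2) × 0.5721^2 × 0.4279^2 = 6 × 0.32729841 × 0.18309841 = 0.359567 (base)
P(M) = C(4,0) × 0.5721^4 × 0.4279^0 = 1 × 0.10712425 × 1.0000 = 0.107124
Relative intensity = 0.107124 / 0.359567 × 100 = 29.8

29.8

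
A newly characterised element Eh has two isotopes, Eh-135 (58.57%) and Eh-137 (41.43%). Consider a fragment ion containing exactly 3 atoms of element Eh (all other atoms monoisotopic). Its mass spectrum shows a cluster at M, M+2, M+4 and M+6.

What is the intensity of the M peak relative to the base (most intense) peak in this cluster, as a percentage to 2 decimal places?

47.12%

Binomial terms of (0.5857 + 0.4143)^3: M 0.2009, M+2 0.4264, M+4 0.3016, M+6 0.0711 → M+2 is the base peak.
P(M+2) = C(3,1) × 0.5857^2 × 0.4143^1 = 3 × 0.34304449 × 0.4143 = 0.426370 (base)
P(M) = C(3,0) × 0.5857^3 × 0.4143^0 = 1 × 0.20092116 × 1.0000 = 0.200921
Relative intensity = 0.200921 / 0.426370 × 100 = 47.12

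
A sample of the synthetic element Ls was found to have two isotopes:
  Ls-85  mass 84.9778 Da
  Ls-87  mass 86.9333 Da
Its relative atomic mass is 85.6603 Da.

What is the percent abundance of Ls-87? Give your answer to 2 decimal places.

34.90%

Writing the weighted mean with unknown fraction x of Ls-85:
84.9778·x + 86.9333·(1 − x) = 85.6603
(84.9778 − 86.9333)·x = 85.6603 − 86.9333
x = -1.2730 / -1.9555 = 0.65098 → 65.10% Ls-85, 34.90% Ls-87.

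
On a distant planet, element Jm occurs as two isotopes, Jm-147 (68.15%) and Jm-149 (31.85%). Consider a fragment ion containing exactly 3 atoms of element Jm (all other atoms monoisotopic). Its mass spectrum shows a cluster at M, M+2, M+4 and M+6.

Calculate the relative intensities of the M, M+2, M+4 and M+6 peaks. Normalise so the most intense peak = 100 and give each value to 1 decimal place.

The 3 Jm atoms are independent, so intensities follow the terms of (0.6815 + 0.3185)^3.
P(M) = 0.6815^3 = 0.316517
P(M+2) = 3 × 0.6815^2 × 0.3185^1 = 0.443775
P(M+4) = 3 × 0.6815^1 × 0.3185^2 = 0.207399
P(M+6) = 0.3185^3 = 0.032309
The M+2 peak is largest (0.443775); scaling to 100 gives 71.3 : 100.0 : 46.7 : 7.3.

71.3 : 100.0 : 46.7 : 7.3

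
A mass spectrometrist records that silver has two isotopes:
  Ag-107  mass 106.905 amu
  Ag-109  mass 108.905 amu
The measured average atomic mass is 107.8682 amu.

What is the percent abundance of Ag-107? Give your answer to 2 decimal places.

51.84%

Writing the weighted mean with unknown fraction x of Ag-107:
106.905·x + 108.905·(1 − x) = 107.8682
(106.905 − 108.905)·x = 107.8682 − 108.905
x = -1.0368 / -2.000 = 0.51840 → 51.84% Ag-107, 48.16% Ag-109.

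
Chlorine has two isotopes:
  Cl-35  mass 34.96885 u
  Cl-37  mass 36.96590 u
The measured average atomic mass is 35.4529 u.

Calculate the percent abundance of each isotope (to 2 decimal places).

Cl-35: 75.76%, Cl-37: 24.24%

With x = fraction of Cl-35 (so Cl-37 is 1 − x):
34.96885·x + 36.96590·(1 − x) = 35.4529
(34.96885 − 36.96590)·x = 35.4529 − 36.96590
x = -1.51300 / -1.99705 = 0.75762 → 75.76% Cl-35, 24.24% Cl-37.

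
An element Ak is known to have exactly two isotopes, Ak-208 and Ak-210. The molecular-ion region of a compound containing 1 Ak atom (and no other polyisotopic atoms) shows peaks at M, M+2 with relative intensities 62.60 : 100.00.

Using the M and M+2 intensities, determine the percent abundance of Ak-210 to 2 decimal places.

Write p for the Ak-208 fraction. I(M+2)/I(M) = [C(1,1)·p^0·(1−p)] / p^1 = 1·(1−p)/p = 100.00/62.60 = 1.5974
(1−p)/p = 1.5974/1 = 1.5974  ⇒  p = 1/(1 + 1.5974) = 0.3850
Ak-208: 38.50%, Ak-210: 61.50%.

61.50%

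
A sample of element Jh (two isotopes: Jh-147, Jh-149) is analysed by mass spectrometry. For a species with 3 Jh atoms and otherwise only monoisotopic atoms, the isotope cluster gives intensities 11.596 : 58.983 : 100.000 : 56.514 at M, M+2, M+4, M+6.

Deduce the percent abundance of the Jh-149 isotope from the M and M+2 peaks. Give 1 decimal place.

62.9%

Write p for the Jh-147 fraction. I(M+2)/I(M) = [C(3,1)·p^2·(1−p)] / p^3 = 3·(1−p)/p = 58.983/11.596 = 5.0865
(1−p)/p = 5.0865/3 = 1.6955  ⇒  p = 1/(1 + 1.6955) = 0.3710
Jh-147: 37.1%, Jh-149: 62.9%.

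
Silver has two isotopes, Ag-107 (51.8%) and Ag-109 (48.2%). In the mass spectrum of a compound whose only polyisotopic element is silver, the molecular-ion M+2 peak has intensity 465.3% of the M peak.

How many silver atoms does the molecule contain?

With n Ag atoms, P(M+2)/P(M) = C(n,1)·p^(n−1)q / p^n = n·q/p = n · 0.482/0.518.
n = 4.653 × 0.518/0.482 = 5.00 ≈ 5

5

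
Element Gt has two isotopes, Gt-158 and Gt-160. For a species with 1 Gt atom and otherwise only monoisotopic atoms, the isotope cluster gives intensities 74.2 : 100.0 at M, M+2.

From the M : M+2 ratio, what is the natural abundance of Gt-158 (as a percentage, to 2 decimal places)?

42.59%

Let p = fractional abundance of Gt-158. I(M+2)/I(M) = [C(1,1)·p^0·(1−p)] / p^1 = 1·(1−p)/p = 100.0/74.2 = 1.3477
(1−p)/p = 1.3477/1 = 1.3477  ⇒  p = 1/(1 + 1.3477) = 0.4259
Gt-158: 42.59%, Gt-160: 57.41%.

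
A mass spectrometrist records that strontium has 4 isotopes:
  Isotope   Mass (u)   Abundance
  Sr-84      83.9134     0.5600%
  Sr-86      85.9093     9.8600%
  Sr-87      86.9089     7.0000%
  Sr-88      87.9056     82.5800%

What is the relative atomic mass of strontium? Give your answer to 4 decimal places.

87.6166 u

Weight each isotope mass by its fractional abundance: 0.005600 × 83.9134 + 0.098600 × 85.9093 + 0.070000 × 86.9089 + 0.825800 × 87.9056
= 0.46992 + 8.47066 + 6.08362 + 72.59244 = 87.61664 u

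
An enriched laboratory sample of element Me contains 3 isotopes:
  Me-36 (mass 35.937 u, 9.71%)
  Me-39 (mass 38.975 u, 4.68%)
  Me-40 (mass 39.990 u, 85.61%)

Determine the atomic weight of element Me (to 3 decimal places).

39.549 u

Weight each isotope mass by its fractional abundance: 0.0971 × 35.937 + 0.0468 × 38.975 + 0.8561 × 39.990
= 3.4895 + 1.8240 + 34.2354 = 39.5489 u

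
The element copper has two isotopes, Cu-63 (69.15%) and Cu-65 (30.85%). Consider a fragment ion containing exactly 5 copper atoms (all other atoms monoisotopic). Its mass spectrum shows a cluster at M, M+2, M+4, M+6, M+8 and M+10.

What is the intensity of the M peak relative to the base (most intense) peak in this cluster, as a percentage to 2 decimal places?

44.83%

Term probabilities: M 0.1581, M+2 0.3527, M+4 0.3147, M+6 0.1404, M+8 0.0313, M+10 0.0028. Base peak = M+2.
P(M+2) = C(5,1) × 0.6915^4 × 0.3085^1 = 5 × 0.2286487 × 0.3085 = 0.352691 (base)
P(M) = C(5,0) × 0.6915^5 × 0.3085^0 = 1 × 0.15811058 × 1.0000 = 0.158111
Relative intensity = 0.158111 / 0.352691 × 100 = 44.83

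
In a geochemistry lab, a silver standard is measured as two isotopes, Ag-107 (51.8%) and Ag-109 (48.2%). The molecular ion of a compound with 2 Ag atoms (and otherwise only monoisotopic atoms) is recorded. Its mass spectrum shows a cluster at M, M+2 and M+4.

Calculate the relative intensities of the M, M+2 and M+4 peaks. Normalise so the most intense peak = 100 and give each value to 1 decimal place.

53.7 : 100.0 : 46.5

Expanding (0.518 + 0.482)^2:
P(M) = 0.518^2 = 0.268324
P(M+2) = 2 × 0.518^1 × 0.482^1 = 0.499352
P(M+4) = 0.482^2 = 0.232324
The M+2 peak is largest (0.499352); scaling to 100 gives 53.7 : 100.0 : 46.5.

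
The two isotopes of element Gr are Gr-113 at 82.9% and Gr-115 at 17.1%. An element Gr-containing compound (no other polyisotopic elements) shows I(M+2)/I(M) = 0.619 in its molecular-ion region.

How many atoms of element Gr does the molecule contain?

3

The M+2/M ratio from n Gr atoms is n · q/p = n · 0.171/0.829.
n = 0.619 × 0.829/0.171 = 3.00 ≈ 3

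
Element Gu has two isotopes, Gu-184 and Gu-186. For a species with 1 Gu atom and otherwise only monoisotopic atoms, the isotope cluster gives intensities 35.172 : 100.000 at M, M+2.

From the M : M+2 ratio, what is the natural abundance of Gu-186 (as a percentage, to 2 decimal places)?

73.98%

Write p for the Gu-184 fraction. I(M+2)/I(M) = [C(1,1)·p^0·(1−p)] / p^1 = 1·(1−p)/p = 100.000/35.172 = 2.8432
(1−p)/p = 2.8432/1 = 2.8432  ⇒  p = 1/(1 + 2.8432) = 0.2602
Gu-184: 26.02%, Gu-186: 73.98%.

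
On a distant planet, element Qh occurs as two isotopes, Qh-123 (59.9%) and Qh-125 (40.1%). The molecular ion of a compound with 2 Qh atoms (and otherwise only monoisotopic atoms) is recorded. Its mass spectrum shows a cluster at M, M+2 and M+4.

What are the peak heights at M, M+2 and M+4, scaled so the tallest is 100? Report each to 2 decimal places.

74.69 : 100.00 : 33.47

Expanding (0.599 + 0.401)^2:
P(M) = 0.599^2 = 0.358801
P(M+2) = 2 × 0.599^1 × 0.401^1 = 0.480398
P(M+4) = 0.401^2 = 0.160801
The M+2 peak is largest (0.480398); scaling to 100 gives 74.69 : 100.00 : 33.47.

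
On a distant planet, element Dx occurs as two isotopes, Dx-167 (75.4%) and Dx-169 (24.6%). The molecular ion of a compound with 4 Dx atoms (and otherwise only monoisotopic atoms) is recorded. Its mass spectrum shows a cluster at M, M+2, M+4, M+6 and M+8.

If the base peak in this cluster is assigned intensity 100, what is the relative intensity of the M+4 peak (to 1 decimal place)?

48.9

(0.754 + 0.246)^4 gives M 0.3232, M+2 0.4218, M+4 0.2064, M+6 0.0449, M+8 0.0037; the largest is M+2.
P(M+2) = C(4,1) × 0.754^3 × 0.246^1 = 4 × 0.42866106 × 0.2460 = 0.421802 (base)
P(M+4) = C(4,2) × 0.754^2 × 0.246^2 = 6 × 0.568516 × 0.060516 = 0.206426
Relative intensity = 0.206426 / 0.421802 × 100 = 48.9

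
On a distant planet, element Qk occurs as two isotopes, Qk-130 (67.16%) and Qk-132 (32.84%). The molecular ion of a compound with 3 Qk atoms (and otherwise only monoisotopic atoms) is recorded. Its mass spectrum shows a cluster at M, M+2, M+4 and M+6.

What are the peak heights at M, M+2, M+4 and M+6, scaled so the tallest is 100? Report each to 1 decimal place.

68.2 : 100.0 : 48.9 : 8.0

The 3 Qk atoms are independent, so intensities follow the terms of (0.6716 + 0.3284)^3.
P(M) = 0.6716^3 = 0.302923
P(M+2) = 3 × 0.6716^2 × 0.3284^1 = 0.444371
P(M+4) = 3 × 0.6716^1 × 0.3284^2 = 0.217289
P(M+6) = 0.3284^3 = 0.035417
The M+2 peak is largest (0.444371); scaling to 100 gives 68.2 : 100.0 : 48.9 : 8.0.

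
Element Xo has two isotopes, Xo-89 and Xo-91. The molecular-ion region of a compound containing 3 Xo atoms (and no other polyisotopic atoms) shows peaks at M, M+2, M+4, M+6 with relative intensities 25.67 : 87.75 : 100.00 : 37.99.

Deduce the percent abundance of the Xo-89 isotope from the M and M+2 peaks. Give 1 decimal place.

If p is the fraction of Xo that is Xo-89, then I(M+2)/I(M) = [C(3,1)·p^2·(1−p)] / p^3 = 3·(1−p)/p = 87.75/25.67 = 3.4184
(1−p)/p = 3.4184/3 = 1.1395  ⇒  p = 1/(1 + 1.1395) = 0.4674
Xo-89: 46.7%, Xo-91: 53.3%.

46.7%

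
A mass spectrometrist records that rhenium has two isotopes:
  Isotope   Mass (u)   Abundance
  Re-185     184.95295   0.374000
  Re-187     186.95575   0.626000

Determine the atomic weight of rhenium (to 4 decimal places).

The abundance-weighted mean is 0.374000 × 184.95295 + 0.626000 × 186.95575
= 69.172403 + 117.034300 = 186.206703 u

186.2067 u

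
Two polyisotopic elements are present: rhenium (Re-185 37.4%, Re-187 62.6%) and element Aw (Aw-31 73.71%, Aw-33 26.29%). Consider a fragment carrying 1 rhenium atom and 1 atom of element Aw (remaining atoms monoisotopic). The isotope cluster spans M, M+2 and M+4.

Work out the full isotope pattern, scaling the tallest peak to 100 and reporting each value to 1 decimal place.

49.2 : 100.0 : 29.4

Rhenium pattern (n=1): 0.3740 : 0.6260
Element Aw pattern (n=1): 0.7371 : 0.2629
Convolve the two distributions (both contribute in 2-u steps):
  M: 0.3740×0.7371 = 0.275675
  M+2: 0.3740×0.2629 + 0.6260×0.7371 = 0.559749
  M+4: 0.6260×0.2629 = 0.164575
Scale to base peak (0.559749) = 100: 49.2 : 100.0 : 29.4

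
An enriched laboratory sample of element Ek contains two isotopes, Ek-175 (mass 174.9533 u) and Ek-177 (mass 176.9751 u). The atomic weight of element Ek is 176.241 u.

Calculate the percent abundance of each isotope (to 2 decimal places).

Ek-175: 36.31%, Ek-177: 63.69%

Let x be the fractional abundance of Ek-175; then Ek-177 has abundance 1 − x.
174.9533·x + 176.9751·(1 − x) = 176.241
(174.9533 − 176.9751)·x = 176.241 − 176.9751
x = -0.7341 / -2.0218 = 0.36309 → 36.31% Ek-175, 63.69% Ek-177.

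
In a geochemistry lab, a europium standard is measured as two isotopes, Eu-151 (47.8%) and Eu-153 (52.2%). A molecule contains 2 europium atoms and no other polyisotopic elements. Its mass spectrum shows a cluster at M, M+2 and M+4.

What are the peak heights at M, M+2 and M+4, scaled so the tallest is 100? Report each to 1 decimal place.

45.8 : 100.0 : 54.6

Expanding (0.478 + 0.522)^2:
P(M) = 0.478^2 = 0.228484
P(M+2) = 2 × 0.478^1 × 0.522^1 = 0.499032
P(M+4) = 0.522^2 = 0.272484
The M+2 peak is largest (0.499032); scaling to 100 gives 45.8 : 100.0 : 54.6.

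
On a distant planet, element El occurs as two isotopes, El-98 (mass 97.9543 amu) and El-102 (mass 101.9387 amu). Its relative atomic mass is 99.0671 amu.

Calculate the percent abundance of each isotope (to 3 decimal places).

El-98: 72.071%, El-102: 27.929%

Writing the weighted mean with unknown fraction x of El-98:
97.9543·x + 101.9387·(1 − x) = 99.0671
(97.9543 − 101.9387)·x = 99.0671 − 101.9387
x = -2.8716 / -3.9844 = 0.72071 → 72.071% El-98, 27.929% El-102.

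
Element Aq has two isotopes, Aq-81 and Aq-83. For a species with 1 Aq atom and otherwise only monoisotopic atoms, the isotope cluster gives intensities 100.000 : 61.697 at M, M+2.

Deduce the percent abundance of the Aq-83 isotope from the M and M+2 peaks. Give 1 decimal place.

38.2%

Let p = fractional abundance of Aq-81. I(M+2)/I(M) = [C(1,1)·p^0·(1−p)] / p^1 = 1·(1−p)/p = 61.697/100.000 = 0.6170
(1−p)/p = 0.6170/1 = 0.6170  ⇒  p = 1/(1 + 0.6170) = 0.6184
Aq-81: 61.8%, Aq-83: 38.2%.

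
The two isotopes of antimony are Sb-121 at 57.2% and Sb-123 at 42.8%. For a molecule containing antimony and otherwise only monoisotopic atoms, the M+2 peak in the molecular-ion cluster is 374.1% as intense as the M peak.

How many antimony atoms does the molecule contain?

5

With n Sb atoms, P(M+2)/P(M) = C(n,1)·p^(n−1)q / p^n = n·q/p = n · 0.428/0.572.
n = 3.741 × 0.572/0.428 = 5.00 ≈ 5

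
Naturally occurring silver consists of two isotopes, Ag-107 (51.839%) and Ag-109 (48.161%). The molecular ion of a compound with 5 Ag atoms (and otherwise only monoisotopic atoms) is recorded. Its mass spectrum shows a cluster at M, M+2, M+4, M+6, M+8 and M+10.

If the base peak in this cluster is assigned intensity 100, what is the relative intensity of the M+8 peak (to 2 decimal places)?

(0.51839 + 0.48161)^5 gives M 0.0374, M+2 0.1739, M+4 0.3231, M+6 0.3002, M+8 0.1394, M+10 0.0259; the largest is M+4.
P(M+4) = C(5,2) × 0.51839^3 × 0.48161^2 = 10 × 0.13930601 × 0.23194819 = 0.323118 (base)
P(M+8) = C(5,4) × 0.51839^1 × 0.48161^4 = 5 × 0.51839 × 0.05379996 = 0.139447
Relative intensity = 0.139447 / 0.323118 × 100 = 43.16

43.16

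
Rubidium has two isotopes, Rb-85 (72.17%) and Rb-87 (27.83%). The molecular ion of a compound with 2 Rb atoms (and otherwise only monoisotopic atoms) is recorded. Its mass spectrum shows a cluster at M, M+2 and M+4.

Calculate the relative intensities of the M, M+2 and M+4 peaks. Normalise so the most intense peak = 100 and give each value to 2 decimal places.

100.00 : 77.12 : 14.87

Expanding (0.7217 + 0.2783)^2:
P(M) = 0.7217^2 = 0.520851
P(M+2) = 2 × 0.7217^1 × 0.2783^1 = 0.401698
P(M+4) = 0.2783^2 = 0.077451
The M peak is largest (0.520851); scaling to 100 gives 100.00 : 77.12 : 14.87.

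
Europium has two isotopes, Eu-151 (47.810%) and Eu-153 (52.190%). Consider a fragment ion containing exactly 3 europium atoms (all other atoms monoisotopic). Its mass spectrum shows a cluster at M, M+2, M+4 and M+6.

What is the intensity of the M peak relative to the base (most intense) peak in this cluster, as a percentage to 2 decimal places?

Term probabilities: M 0.1093, M+2 0.3579, M+4 0.3907, M+6 0.1422. Base peak = M+4.
P(M+4) = C(3,2) × 0.47810^1 × 0.52190^2 = 3 × 0.4781 × 0.27237961 = 0.390674 (base)
P(M) = C(3,0) × 0.47810^3 × 0.52190^0 = 1 × 0.10928391 × 1.0000 = 0.109284
Relative intensity = 0.109284 / 0.390674 × 100 = 27.97

27.97%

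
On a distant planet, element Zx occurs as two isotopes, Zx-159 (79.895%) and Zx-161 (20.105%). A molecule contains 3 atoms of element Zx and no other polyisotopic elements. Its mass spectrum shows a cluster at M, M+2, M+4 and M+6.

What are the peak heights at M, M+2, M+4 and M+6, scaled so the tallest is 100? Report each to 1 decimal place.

100.0 : 75.5 : 19.0 : 1.6

Expanding (0.79895 + 0.20105)^3:
P(M) = 0.79895^3 = 0.509987
P(M+2) = 3 × 0.79895^2 × 0.20105^1 = 0.385003
P(M+4) = 3 × 0.79895^1 × 0.20105^2 = 0.096883
P(M+6) = 0.20105^3 = 0.008127
The M peak is largest (0.509987); scaling to 100 gives 100.0 : 75.5 : 19.0 : 1.6.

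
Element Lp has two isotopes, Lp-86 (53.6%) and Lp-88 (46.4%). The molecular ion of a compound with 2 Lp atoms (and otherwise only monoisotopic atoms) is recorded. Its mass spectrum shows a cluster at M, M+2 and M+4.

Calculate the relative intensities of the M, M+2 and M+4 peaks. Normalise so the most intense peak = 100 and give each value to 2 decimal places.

57.76 : 100.00 : 43.28

The 2 Lp atoms are independent, so intensities follow the terms of (0.536 + 0.464)^2.
P(M) = 0.536^2 = 0.287296
P(M+2) = 2 × 0.536^1 × 0.464^1 = 0.497408
P(M+4) = 0.464^2 = 0.215296
The M+2 peak is largest (0.497408); scaling to 100 gives 57.76 : 100.00 : 43.28.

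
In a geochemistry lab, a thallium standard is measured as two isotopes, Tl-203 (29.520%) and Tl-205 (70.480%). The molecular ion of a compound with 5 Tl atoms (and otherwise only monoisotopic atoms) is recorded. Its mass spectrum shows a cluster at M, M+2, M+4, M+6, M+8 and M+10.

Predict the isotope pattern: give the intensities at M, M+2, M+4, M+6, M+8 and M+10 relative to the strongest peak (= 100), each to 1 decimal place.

Each Tl atom is independently Tl-203 (p = 0.29520) or Tl-205 (q = 0.70480); the cluster is the binomial expansion (p + q)^5.
P(M) = 0.29520^5 = 0.002242
P(M+2) = 5 × 0.29520^4 × 0.70480^1 = 0.026761
P(M+4) = 10 × 0.29520^3 × 0.70480^2 = 0.127785
P(M+6) = 10 × 0.29520^2 × 0.70480^3 = 0.305092
P(M+8) = 5 × 0.29520^1 × 0.70480^4 = 0.364208
P(M+10) = 0.70480^5 = 0.173912
The M+8 peak is largest (0.364208); scaling to 100 gives 0.6 : 7.3 : 35.1 : 83.8 : 100.0 : 47.8.

0.6 : 7.3 : 35.1 : 83.8 : 100.0 : 47.8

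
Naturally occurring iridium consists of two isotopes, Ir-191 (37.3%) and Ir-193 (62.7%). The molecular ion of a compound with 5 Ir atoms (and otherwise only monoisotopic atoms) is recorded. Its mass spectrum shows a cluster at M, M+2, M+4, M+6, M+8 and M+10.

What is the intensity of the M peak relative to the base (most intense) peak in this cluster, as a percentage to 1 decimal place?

Term probabilities: M 0.0072, M+2 0.0607, M+4 0.2040, M+6 0.3429, M+8 0.2882, M+10 0.0969. Base peak = M+6.
P(M+6) = C(5,3) × 0.373^2 × 0.627^3 = 10 × 0.139129 × 0.24649188 = 0.342942 (base)
P(M) = C(5,0) × 0.373^5 × 0.627^0 = 1 × 0.00722012 × 1.0000 = 0.007220
Relative intensity = 0.007220 / 0.342942 × 100 = 2.1

2.1%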